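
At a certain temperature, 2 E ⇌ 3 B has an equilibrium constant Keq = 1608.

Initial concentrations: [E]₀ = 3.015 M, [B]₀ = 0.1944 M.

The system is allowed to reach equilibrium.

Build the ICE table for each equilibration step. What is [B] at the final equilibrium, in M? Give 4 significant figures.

Q₀ = 8.0819e-04 vs Keq = 1608 ⇒ Q<K, forward
Step 1:
                   E          B
  Initial      3.015     0.1944
  Change      -2.787       4.18
  Equil       0.2282      4.375
  solve Keq expr → x = 1.393; check Q = 1608

[B]_eq = 4.375 M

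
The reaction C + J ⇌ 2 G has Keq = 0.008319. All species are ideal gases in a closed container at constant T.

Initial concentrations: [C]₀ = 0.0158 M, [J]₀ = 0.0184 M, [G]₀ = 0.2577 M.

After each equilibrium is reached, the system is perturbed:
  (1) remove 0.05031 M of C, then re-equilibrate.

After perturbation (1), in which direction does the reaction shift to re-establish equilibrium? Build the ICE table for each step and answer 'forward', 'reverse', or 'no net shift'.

Direction: reverse

Q₀ = 228.4 vs Keq = 0.008319 ⇒ Q>K, reverse
Step 1:
                   C          J          G
  init        0.0158     0.0184     0.2577
  Δ           0.1225     0.1225     -0.245
  eq          0.1383     0.1409    0.01273
  solve Keq expr → x = -0.1225; check Q = 0.008319
Then remove 0.05031 M of C.
Step 2:
                   C          J          G
  init       0.08797     0.1409    0.01273
  Δ         0.001231   0.001231  -0.002461
  eq         0.08921     0.1421    0.01027
  solve Keq expr → x = -0.001231; check Q = 0.008319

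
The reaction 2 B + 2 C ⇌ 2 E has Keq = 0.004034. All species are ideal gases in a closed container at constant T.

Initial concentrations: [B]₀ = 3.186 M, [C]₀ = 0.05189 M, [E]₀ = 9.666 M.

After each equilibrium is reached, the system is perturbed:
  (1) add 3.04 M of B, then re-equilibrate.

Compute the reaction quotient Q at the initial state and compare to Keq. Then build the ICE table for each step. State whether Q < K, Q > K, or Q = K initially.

Q₀ = 3418 vs Keq = 0.004034 ⇒ Q>K, reverse
Step 1:
                  B         C         E
  I           3.186   0.05189     9.666
  C           6.069     6.069    -6.069
  E           9.255      6.12     3.597
  solve Keq expr → x = -3.034; check Q = 0.004034
Then add 3.04 M of B.
Step 2:
                  B         C         E
  I           12.29      6.12     3.597
  C         -0.5537   -0.5537    0.5537
  E           11.74     5.567     4.151
  solve Keq expr → x = 0.2768; check Q = 0.004034

Q₀ = 3418; Q > K (proceeds reverse)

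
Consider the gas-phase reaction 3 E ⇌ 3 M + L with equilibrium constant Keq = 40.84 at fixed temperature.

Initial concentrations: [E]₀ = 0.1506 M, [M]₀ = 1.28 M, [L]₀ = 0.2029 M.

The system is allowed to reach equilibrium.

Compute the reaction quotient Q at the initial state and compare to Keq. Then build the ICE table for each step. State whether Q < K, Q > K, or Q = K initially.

Q₀ = 124.6 vs Keq = 40.84 ⇒ Q>K, reverse
Step 1:
                  E         M         L
  init       0.1506      1.28    0.2029
  Δ         0.05262  -0.05262  -0.01754
  eq         0.2032     1.227    0.1854
  solve Keq expr → x = -0.01754; check Q = 40.84

Q₀ = 124.6; Q > K (proceeds reverse)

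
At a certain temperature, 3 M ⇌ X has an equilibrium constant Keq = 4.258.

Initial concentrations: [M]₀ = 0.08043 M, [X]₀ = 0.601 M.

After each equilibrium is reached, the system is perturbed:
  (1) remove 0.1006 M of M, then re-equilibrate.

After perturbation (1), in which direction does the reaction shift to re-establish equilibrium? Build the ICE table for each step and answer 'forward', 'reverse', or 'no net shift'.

Direction: reverse

Q₀ = 1155 vs Keq = 4.258 ⇒ Q>K, reverse
Step 1:
                    M           X
  init        0.08043       0.601
  Δ            0.3986     -0.1329
  eq           0.4791      0.4681
  solve Keq expr → x = -0.1329; check Q = 4.258
Then remove 0.1006 M of M.
Step 2:
                    M           X
  init         0.3785      0.4681
  Δ           0.09012    -0.03004
  eq           0.4686      0.4381
  solve Keq expr → x = -0.03004; check Q = 4.258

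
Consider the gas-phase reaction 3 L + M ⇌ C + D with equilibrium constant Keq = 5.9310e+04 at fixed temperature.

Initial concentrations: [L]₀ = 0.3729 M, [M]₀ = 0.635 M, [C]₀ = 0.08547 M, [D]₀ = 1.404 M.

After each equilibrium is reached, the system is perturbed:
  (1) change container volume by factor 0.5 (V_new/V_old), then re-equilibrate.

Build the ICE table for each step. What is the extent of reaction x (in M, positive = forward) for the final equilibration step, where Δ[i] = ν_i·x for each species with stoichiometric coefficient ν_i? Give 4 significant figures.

x = 0.005261 M

Q₀ = 3.644 vs Keq = 5.9310e+04 ⇒ Q<K, forward
Step 1:
                   L          M          C          D
  init        0.3729      0.635    0.08547      1.404
  Δ          -0.3513    -0.1171     0.1171     0.1171
  eq         0.02157     0.5179     0.2026      1.521
  solve Keq expr → x = 0.1171; check Q = 5.9310e+04
Then change container volume by factor 0.5 (V_new/V_old).
Step 2:
                   L          M          C          D
  init       0.04313      1.036     0.4052      3.042
  Δ         -0.01578  -0.005261   0.005261   0.005261
  eq         0.02735      1.031     0.4104      3.047
  solve Keq expr → x = 0.005261; check Q = 5.9310e+04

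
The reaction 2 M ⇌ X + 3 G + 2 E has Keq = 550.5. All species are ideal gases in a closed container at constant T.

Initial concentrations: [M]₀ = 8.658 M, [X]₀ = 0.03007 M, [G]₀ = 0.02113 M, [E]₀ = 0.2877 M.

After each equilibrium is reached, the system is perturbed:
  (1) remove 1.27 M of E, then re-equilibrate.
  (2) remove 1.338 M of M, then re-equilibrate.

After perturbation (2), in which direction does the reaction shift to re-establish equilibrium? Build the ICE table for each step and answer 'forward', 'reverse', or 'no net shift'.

Q₀ = 3.1324e-10 vs Keq = 550.5 ⇒ Q<K, forward
Step 1:
                   M          X          G          E
  I            8.658    0.03007    0.02113     0.2877
  C           -4.205      2.103      6.308      4.205
  E            4.453      2.133      6.329      4.493
  solve Keq expr → x = 2.103; check Q = 550.5
Then remove 1.27 M of E.
Step 2:
                   M          X          G          E
  I            4.453      2.133      6.329      3.223
  C          -0.3378     0.1689     0.5067     0.3378
  E            4.115      2.302      6.836      3.561
  solve Keq expr → x = 0.1689; check Q = 550.5
Then remove 1.338 M of M.
Step 3:
                   M          X          G          E
  I            2.777      2.302      6.836      3.561
  C           0.3606    -0.1803    -0.5409    -0.3606
  E            3.137      2.121      6.295        3.2
  solve Keq expr → x = -0.1803; check Q = 550.5

Direction: reverse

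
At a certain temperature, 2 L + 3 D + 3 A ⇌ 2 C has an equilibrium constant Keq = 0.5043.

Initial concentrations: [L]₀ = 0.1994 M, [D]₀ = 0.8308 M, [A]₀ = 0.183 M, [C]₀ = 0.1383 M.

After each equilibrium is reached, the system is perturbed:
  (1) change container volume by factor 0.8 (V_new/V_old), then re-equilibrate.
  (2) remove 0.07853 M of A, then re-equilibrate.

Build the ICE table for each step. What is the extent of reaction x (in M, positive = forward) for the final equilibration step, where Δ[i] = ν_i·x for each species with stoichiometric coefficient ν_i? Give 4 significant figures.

x = -0.00652 M

Q₀ = 136.9 vs Keq = 0.5043 ⇒ Q>K, reverse
Step 1:
                   L          D          A          C
  Initial     0.1994     0.8308      0.183     0.1383
  Change     0.09907     0.1486     0.1486   -0.09907
  Equil       0.2985     0.9794     0.3316    0.03923
  solve Keq expr → x = -0.04953; check Q = 0.5043
Then change container volume by factor 0.8 (V_new/V_old).
Step 2:
                   L          D          A          C
  Initial     0.3731      1.224     0.4145    0.04904
  Change    -0.02497   -0.03745   -0.03745    0.02497
  Equil       0.3481      1.187     0.3771      0.074
  solve Keq expr → x = 0.01248; check Q = 0.5043
Then remove 0.07853 M of A.
Step 3:
                   L          D          A          C
  Initial     0.3481      1.187     0.2985      0.074
  Change     0.01304    0.01956    0.01956   -0.01304
  Equil       0.3612      1.206     0.3181    0.06096
  solve Keq expr → x = -0.00652; check Q = 0.5043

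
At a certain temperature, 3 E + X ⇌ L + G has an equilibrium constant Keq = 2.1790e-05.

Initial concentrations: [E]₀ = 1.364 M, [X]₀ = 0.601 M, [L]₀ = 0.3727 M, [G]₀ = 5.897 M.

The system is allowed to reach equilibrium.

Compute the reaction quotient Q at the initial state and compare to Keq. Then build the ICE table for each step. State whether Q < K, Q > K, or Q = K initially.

Q₀ = 1.441; Q > K (proceeds reverse)

Q₀ = 1.441 vs Keq = 2.1790e-05 ⇒ Q>K, reverse
Step 1:
                    E           X           L           G
  Initial       1.364       0.601      0.3727       5.897
  Change        1.118      0.3726     -0.3726     -0.3726
  Equil         2.482      0.9736  5.8714e-05       5.524
  solve Keq expr → x = -0.3726; check Q = 2.1790e-05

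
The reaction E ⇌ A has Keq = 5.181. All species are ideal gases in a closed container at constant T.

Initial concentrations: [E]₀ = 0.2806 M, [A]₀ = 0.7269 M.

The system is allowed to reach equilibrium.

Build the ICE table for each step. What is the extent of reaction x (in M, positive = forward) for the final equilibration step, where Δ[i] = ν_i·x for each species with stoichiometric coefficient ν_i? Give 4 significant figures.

x = 0.1176 M

Q₀ = 2.591 vs Keq = 5.181 ⇒ Q<K, forward
Step 1:
                  E         A
  I          0.2806    0.7269
  C         -0.1176    0.1176
  E           0.163    0.8445
  solve Keq expr → x = 0.1176; check Q = 5.181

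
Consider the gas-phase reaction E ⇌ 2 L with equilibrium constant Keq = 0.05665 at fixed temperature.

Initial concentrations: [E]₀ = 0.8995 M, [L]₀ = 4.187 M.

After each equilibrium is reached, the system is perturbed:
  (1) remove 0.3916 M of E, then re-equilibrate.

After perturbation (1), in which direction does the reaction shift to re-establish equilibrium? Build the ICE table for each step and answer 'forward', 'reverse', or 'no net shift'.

Q₀ = 19.49 vs Keq = 0.05665 ⇒ Q>K, reverse
Step 1:
                  E         L
  I          0.8995     4.187
  C           1.895    -3.789
  E           2.794    0.3978
  solve Keq expr → x = -1.895; check Q = 0.05665
Then remove 0.3916 M of E.
Step 2:
                  E         L
  I           2.402    0.3978
  C         0.01393  -0.02786
  E           2.416      0.37
  solve Keq expr → x = -0.01393; check Q = 0.05665

Direction: reverse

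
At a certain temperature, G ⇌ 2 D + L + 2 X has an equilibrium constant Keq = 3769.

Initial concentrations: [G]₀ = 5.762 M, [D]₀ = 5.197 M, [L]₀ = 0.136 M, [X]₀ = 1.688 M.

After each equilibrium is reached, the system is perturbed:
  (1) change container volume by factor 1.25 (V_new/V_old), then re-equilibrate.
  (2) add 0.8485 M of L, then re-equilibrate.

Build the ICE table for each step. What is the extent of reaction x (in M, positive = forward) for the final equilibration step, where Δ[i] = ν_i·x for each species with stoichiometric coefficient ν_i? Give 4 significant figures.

x = -0.1547 M

Q₀ = 1.816 vs Keq = 3769 ⇒ Q<K, forward
Step 1:
                    G           D           L           X
  Initial       5.762       5.197       0.136       1.688
  Change       -2.502       5.003       2.502       5.003
  Equil          3.26        10.2       2.638       6.691
  solve Keq expr → x = 2.502; check Q = 3769
Then change container volume by factor 1.25 (V_new/V_old).
Step 2:
                    G           D           L           X
  Initial       2.608        8.16        2.11       5.353
  Change      -0.4448      0.8895      0.4448      0.8895
  Equil         2.163        9.05       2.555       6.243
  solve Keq expr → x = 0.4448; check Q = 3769
Then add 0.8485 M of L.
Step 3:
                    G           D           L           X
  Initial       2.163        9.05       3.403       6.243
  Change       0.1547     -0.3093     -0.1547     -0.3093
  Equil         2.318        8.74       3.249       5.933
  solve Keq expr → x = -0.1547; check Q = 3769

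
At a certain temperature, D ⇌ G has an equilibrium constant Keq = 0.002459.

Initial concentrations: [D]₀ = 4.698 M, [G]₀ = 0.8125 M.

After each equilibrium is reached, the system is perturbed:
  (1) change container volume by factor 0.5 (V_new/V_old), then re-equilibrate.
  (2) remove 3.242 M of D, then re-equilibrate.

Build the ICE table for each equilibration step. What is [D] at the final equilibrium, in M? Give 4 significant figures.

Q₀ = 0.1729 vs Keq = 0.002459 ⇒ Q>K, reverse
Step 1:
                  D         G
  I           4.698    0.8125
  C           0.799    -0.799
  E           5.497   0.01352
  solve Keq expr → x = -0.799; check Q = 0.002459
Then change container volume by factor 0.5 (V_new/V_old).
Step 2:
                  D         G
  I           10.99   0.02703
  C               0         0
  E           10.99   0.02703
  solve Keq expr → x = 0; check Q = 0.002459
Then remove 3.242 M of D.
Step 3:
                  D         G
  I           7.752   0.02703
  C        0.007953 -0.007953
  E            7.76   0.01908
  solve Keq expr → x = -0.007953; check Q = 0.002459

[D]_eq = 7.76 M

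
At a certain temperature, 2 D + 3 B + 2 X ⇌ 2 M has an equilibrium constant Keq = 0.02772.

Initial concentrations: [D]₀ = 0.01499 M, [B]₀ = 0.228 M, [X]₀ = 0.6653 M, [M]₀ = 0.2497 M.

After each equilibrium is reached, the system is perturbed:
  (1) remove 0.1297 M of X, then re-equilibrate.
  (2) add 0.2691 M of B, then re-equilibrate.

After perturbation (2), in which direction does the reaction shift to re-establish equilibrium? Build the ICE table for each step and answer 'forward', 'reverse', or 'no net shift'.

Q₀ = 5.2893e+04 vs Keq = 0.02772 ⇒ Q>K, reverse
Step 1:
                  D         B         X         M
  init      0.01499     0.228    0.6653    0.2497
  Δ          0.2334    0.3501    0.2334   -0.2334
  eq         0.2484    0.5781    0.8987   0.01633
  solve Keq expr → x = -0.1167; check Q = 0.02772
Then remove 0.1297 M of X.
Step 2:
                  D         B         X         M
  init       0.2484    0.5781     0.769   0.01633
  Δ        0.002086   0.00313  0.002086 -0.002086
  eq         0.2504    0.5812    0.7711   0.01425
  solve Keq expr → x = -0.001043; check Q = 0.02772
Then add 0.2691 M of B.
Step 3:
                  D         B         X         M
  init       0.2504    0.8503    0.7711   0.01425
  Δ       -0.009171  -0.01376 -0.009171  0.009171
  eq         0.2413    0.8365    0.7619   0.02342
  solve Keq expr → x = 0.004586; check Q = 0.02772

Direction: forward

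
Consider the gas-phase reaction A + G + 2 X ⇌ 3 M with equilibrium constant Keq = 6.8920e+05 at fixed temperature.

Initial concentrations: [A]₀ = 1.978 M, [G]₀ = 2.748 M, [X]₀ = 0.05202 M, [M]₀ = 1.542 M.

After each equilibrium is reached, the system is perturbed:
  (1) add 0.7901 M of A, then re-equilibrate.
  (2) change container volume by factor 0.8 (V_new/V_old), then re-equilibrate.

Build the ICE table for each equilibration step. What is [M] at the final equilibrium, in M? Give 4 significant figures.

Q₀ = 249.3 vs Keq = 6.8920e+05 ⇒ Q<K, forward
Step 1:
                  A         G         X         M
  init        1.978     2.748   0.05202     1.542
  Δ        -0.02547  -0.02547  -0.05094   0.07642
  eq          1.953     2.723  0.001076     1.618
  solve Keq expr → x = 0.02547; check Q = 6.8920e+05
Then add 0.7901 M of A.
Step 2:
                  A         G         X         M
  init        2.743     2.723  0.001076     1.618
  Δ       -8.3915e-05 -8.3915e-05 -1.6783e-04 2.5175e-04
  eq          2.743     2.722 9.0784e-04     1.619
  solve Keq expr → x = 8.3915e-05; check Q = 6.8920e+05
Then change container volume by factor 0.8 (V_new/V_old).
Step 3:
                  A         G         X         M
  init        3.428     3.403  0.001135     2.023
  Δ       -5.9825e-05 -5.9825e-05 -1.1965e-04 1.7948e-04
  eq          3.428     3.403  0.001015     2.024
  solve Keq expr → x = 5.9825e-05; check Q = 6.8920e+05

[M]_eq = 2.024 M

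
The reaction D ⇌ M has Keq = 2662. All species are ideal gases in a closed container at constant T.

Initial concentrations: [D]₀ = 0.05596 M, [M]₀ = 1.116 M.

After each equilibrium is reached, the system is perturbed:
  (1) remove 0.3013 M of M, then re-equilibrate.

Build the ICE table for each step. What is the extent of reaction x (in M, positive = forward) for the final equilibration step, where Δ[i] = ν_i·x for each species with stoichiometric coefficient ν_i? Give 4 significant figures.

Q₀ = 19.94 vs Keq = 2662 ⇒ Q<K, forward
Step 1:
                    D           M
  Initial     0.05596       1.116
  Change     -0.05552     0.05552
  Equil    4.4009e-04       1.172
  solve Keq expr → x = 0.05552; check Q = 2662
Then remove 0.3013 M of M.
Step 2:
                    D           M
  Initial  4.4009e-04      0.8702
  Change  -1.1314e-04  1.1314e-04
  Equil    3.2695e-04      0.8703
  solve Keq expr → x = 1.1314e-04; check Q = 2662

x = 1.1314e-04 M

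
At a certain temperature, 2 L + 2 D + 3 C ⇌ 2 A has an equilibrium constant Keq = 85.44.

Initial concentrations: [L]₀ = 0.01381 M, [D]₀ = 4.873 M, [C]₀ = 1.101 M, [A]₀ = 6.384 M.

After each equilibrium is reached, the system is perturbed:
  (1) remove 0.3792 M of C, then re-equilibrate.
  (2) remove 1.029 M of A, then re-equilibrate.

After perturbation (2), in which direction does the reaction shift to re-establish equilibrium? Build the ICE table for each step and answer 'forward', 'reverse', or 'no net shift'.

Direction: forward

Q₀ = 6743 vs Keq = 85.44 ⇒ Q>K, reverse
Step 1:
                   L          D          C          A
  I          0.01381      4.873      1.101      6.384
  C          0.08675    0.08675     0.1301   -0.08675
  E           0.1006       4.96      1.231      6.297
  solve Keq expr → x = -0.04337; check Q = 85.44
Then remove 0.3792 M of C.
Step 2:
                   L          D          C          A
  I           0.1006       4.96     0.8519      6.297
  C          0.05044    0.05044    0.07565   -0.05044
  E            0.151       5.01     0.9276      6.247
  solve Keq expr → x = -0.02522; check Q = 85.44
Then remove 1.029 M of A.
Step 3:
                   L          D          C          A
  I            0.151       5.01     0.9276      5.218
  C         -0.01816   -0.01816   -0.02725    0.01816
  E           0.1328      4.992     0.9003      5.236
  solve Keq expr → x = 0.009082; check Q = 85.44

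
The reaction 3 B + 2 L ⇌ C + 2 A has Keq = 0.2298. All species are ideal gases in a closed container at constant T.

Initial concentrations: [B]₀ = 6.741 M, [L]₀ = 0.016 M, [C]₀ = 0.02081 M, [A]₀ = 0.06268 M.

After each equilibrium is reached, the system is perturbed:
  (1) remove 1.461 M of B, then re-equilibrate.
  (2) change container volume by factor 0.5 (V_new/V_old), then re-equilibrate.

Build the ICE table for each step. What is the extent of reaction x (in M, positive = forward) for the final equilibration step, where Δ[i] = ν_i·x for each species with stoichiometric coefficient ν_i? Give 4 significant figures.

x = 0.001074 M

Q₀ = 0.001043 vs Keq = 0.2298 ⇒ Q<K, forward
Step 1:
                  B         L         C         A
  Initial     6.741     0.016   0.02081   0.06268
  Change   -0.02168  -0.01445  0.007227   0.01445
  Equil       6.719  0.001547   0.02804   0.07713
  solve Keq expr → x = 0.007227; check Q = 0.2298
Then remove 1.461 M of B.
Step 2:
                  B         L         C         A
  Initial     5.258  0.001547   0.02804   0.07713
  Change  9.8249e-04 6.5499e-04 -3.2750e-04 -6.5499e-04
  Equil       5.259  0.002202   0.02771   0.07648
  solve Keq expr → x = -3.2750e-04; check Q = 0.2298
Then change container volume by factor 0.5 (V_new/V_old).
Step 3:
                  B         L         C         A
  Initial     10.52  0.004404   0.05542     0.153
  Change  -0.003222 -0.002148  0.001074  0.002148
  Equil       10.52  0.002255   0.05649    0.1551
  solve Keq expr → x = 0.001074; check Q = 0.2298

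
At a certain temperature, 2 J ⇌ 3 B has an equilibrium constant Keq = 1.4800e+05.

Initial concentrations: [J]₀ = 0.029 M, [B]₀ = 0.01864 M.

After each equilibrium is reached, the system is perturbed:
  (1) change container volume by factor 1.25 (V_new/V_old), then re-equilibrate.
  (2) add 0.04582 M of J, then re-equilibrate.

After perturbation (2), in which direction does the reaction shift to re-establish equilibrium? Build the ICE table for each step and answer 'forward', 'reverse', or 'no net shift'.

Q₀ = 0.007701 vs Keq = 1.4800e+05 ⇒ Q<K, forward
Step 1:
                    J           B
  I             0.029     0.01864
  C          -0.02896     0.04344
  E        4.0206e-05     0.06208
  solve Keq expr → x = 0.01448; check Q = 1.4800e+05
Then change container volume by factor 1.25 (V_new/V_old).
Step 2:
                    J           B
  I        3.2165e-05     0.04966
  C       -3.3913e-06  5.0870e-06
  E        2.8774e-05     0.04967
  solve Keq expr → x = 1.6957e-06; check Q = 1.4800e+05
Then add 0.04582 M of J.
Step 3:
                    J           B
  I           0.04585     0.04967
  C          -0.04574     0.06861
  E        1.0574e-04      0.1183
  solve Keq expr → x = 0.02287; check Q = 1.4800e+05

Direction: forward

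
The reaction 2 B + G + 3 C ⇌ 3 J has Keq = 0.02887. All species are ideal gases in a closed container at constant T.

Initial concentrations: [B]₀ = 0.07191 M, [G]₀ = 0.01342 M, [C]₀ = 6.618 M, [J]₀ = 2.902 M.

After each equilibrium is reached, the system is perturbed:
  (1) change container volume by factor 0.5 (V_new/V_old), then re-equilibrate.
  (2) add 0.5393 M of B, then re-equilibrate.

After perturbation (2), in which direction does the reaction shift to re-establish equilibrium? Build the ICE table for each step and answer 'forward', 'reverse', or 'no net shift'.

Q₀ = 1215 vs Keq = 0.02887 ⇒ Q>K, reverse
Step 1:
                    B           G           C           J
  I           0.07191     0.01342       6.618       2.902
  C            0.8192      0.4096       1.229      -1.229
  E            0.8911       0.423       7.847       1.673
  solve Keq expr → x = -0.4096; check Q = 0.02887
Then change container volume by factor 0.5 (V_new/V_old).
Step 2:
                    B           G           C           J
  I             1.782       0.846       15.69       3.347
  C            -0.582      -0.291      -0.873       0.873
  E               1.2       0.555       14.82        4.22
  solve Keq expr → x = 0.291; check Q = 0.02887
Then add 0.5393 M of B.
Step 3:
                    B           G           C           J
  I             1.739       0.555       14.82        4.22
  C           -0.2086     -0.1043     -0.3129      0.3129
  E             1.531      0.4507       14.51       4.532
  solve Keq expr → x = 0.1043; check Q = 0.02887

Direction: forward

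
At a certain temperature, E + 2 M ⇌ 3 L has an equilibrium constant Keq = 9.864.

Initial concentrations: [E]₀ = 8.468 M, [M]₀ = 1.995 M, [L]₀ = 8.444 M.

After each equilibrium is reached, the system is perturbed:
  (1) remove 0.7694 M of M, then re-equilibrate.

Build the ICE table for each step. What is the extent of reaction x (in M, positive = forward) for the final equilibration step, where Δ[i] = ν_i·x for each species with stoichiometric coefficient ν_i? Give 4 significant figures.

x = -0.2228 M

Q₀ = 17.86 vs Keq = 9.864 ⇒ Q>K, reverse
Step 1:
                    E           M           L
  I             8.468       1.995       8.444
  C            0.1945      0.3891     -0.5836
  E             8.663       2.384        7.86
  solve Keq expr → x = -0.1945; check Q = 9.864
Then remove 0.7694 M of M.
Step 2:
                    E           M           L
  I             8.663       1.615        7.86
  C            0.2228      0.4456     -0.6684
  E             8.885        2.06       7.192
  solve Keq expr → x = -0.2228; check Q = 9.864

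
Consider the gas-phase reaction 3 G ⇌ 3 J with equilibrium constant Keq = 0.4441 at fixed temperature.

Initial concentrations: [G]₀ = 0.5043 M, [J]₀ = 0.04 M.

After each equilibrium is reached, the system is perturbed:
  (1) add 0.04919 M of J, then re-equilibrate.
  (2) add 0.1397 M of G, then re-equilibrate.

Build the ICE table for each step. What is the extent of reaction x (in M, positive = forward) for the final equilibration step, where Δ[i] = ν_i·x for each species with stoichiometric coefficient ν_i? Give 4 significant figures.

x = 0.02015 M

Q₀ = 4.9901e-04 vs Keq = 0.4441 ⇒ Q<K, forward
Step 1:
                  G         J
  Initial    0.5043      0.04
  Change    -0.1956    0.1956
  Equil      0.3087    0.2356
  solve Keq expr → x = 0.06519; check Q = 0.4441
Then add 0.04919 M of J.
Step 2:
                  G         J
  Initial    0.3087    0.2847
  Change     0.0279   -0.0279
  Equil      0.3366    0.2568
  solve Keq expr → x = -0.009301; check Q = 0.4441
Then add 0.1397 M of G.
Step 3:
                  G         J
  Initial    0.4763    0.2568
  Change   -0.06046   0.06046
  Equil      0.4159    0.3173
  solve Keq expr → x = 0.02015; check Q = 0.4441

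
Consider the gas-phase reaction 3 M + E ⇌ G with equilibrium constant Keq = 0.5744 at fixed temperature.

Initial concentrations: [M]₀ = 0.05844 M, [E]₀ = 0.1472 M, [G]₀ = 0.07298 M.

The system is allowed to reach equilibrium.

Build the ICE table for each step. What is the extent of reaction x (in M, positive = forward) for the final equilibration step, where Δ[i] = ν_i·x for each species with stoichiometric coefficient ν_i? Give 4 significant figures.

x = -0.07052 M

Q₀ = 2484 vs Keq = 0.5744 ⇒ Q>K, reverse
Step 1:
                    M           E           G
  I           0.05844      0.1472     0.07298
  C            0.2116     0.07052    -0.07052
  E              0.27      0.2177    0.002461
  solve Keq expr → x = -0.07052; check Q = 0.5744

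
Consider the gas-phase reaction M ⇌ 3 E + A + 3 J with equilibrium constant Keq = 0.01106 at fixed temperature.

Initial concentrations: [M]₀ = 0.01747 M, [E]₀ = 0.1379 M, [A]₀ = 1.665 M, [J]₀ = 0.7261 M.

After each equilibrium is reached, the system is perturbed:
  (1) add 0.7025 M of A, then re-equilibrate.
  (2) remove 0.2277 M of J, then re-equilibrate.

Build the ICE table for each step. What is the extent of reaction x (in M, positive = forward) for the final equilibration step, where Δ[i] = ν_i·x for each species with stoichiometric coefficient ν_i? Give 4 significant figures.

x = 0.008463 M

Q₀ = 0.09568 vs Keq = 0.01106 ⇒ Q>K, reverse
Step 1:
                  M         E         A         J
  init      0.01747    0.1379     1.665    0.7261
  Δ         0.01606  -0.04819  -0.01606  -0.04819
  eq        0.03353   0.08971     1.649    0.6779
  solve Keq expr → x = -0.01606; check Q = 0.01106
Then add 0.7025 M of A.
Step 2:
                  M         E         A         J
  init      0.03353   0.08971     2.351    0.6779
  Δ        0.002411 -0.007234 -0.002411 -0.007234
  eq        0.03594   0.08248     2.349    0.6707
  solve Keq expr → x = -0.002411; check Q = 0.01106
Then remove 0.2277 M of J.
Step 3:
                  M         E         A         J
  init      0.03594   0.08248     2.349     0.443
  Δ       -0.008463   0.02539  0.008463   0.02539
  eq        0.02748    0.1079     2.357    0.4684
  solve Keq expr → x = 0.008463; check Q = 0.01106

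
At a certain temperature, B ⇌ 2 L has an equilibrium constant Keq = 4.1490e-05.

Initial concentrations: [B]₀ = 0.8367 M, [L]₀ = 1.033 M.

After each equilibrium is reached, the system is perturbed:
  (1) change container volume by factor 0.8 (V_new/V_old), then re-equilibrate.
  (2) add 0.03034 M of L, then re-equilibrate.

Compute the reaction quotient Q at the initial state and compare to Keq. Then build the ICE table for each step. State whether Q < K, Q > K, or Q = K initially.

Q₀ = 1.275; Q > K (proceeds reverse)

Q₀ = 1.275 vs Keq = 4.1490e-05 ⇒ Q>K, reverse
Step 1:
                  B         L
  init       0.8367     1.033
  Δ          0.5128    -1.026
  eq          1.349  0.007483
  solve Keq expr → x = -0.5128; check Q = 4.1490e-05
Then change container volume by factor 0.8 (V_new/V_old).
Step 2:
                  B         L
  init        1.687  0.009353
  Δ       4.9311e-04 -9.8622e-04
  eq          1.687  0.008367
  solve Keq expr → x = -4.9311e-04; check Q = 4.1490e-05
Then add 0.03034 M of L.
Step 3:
                  B         L
  init        1.687   0.03871
  Δ         0.01515   -0.0303
  eq          1.702  0.008404
  solve Keq expr → x = -0.01515; check Q = 4.1490e-05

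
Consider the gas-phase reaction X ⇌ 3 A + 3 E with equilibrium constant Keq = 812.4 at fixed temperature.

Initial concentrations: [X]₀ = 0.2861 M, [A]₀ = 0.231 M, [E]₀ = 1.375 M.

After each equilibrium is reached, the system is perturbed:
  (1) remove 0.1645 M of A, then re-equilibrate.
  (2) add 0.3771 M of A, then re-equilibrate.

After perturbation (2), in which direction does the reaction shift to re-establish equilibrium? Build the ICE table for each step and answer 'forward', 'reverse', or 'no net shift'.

Direction: reverse

Q₀ = 0.112 vs Keq = 812.4 ⇒ Q<K, forward
Step 1:
                  X         A         E
  Initial    0.2861     0.231     1.375
  Change    -0.2714    0.8141    0.8141
  Equil     0.01474     1.045     2.189
  solve Keq expr → x = 0.2714; check Q = 812.4
Then remove 0.1645 M of A.
Step 2:
                  X         A         E
  Initial   0.01474    0.8806     2.189
  Change   -0.00524   0.01572   0.01572
  Equil      0.0095    0.8963     2.205
  solve Keq expr → x = 0.00524; check Q = 812.4
Then add 0.3771 M of A.
Step 3:
                  X         A         E
  Initial    0.0095     1.273     2.205
  Change    0.01381  -0.04142  -0.04142
  Equil      0.0233     1.232     2.163
  solve Keq expr → x = -0.01381; check Q = 812.4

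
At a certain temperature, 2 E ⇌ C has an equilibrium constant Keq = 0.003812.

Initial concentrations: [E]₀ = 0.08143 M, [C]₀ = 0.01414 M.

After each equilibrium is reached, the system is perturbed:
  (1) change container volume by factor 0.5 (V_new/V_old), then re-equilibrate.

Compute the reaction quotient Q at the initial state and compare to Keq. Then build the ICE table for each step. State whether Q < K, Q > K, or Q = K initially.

Q₀ = 2.132; Q > K (proceeds reverse)

Q₀ = 2.132 vs Keq = 0.003812 ⇒ Q>K, reverse
Step 1:
                    E           C
  Initial     0.08143     0.01414
  Change      0.02819    -0.01409
  Equil        0.1096  4.5806e-05
  solve Keq expr → x = -0.01409; check Q = 0.003812
Then change container volume by factor 0.5 (V_new/V_old).
Step 2:
                    E           C
  Initial      0.2192  9.1611e-05
  Change  -1.8261e-04  9.1306e-05
  Equil        0.2191  1.8292e-04
  solve Keq expr → x = 9.1306e-05; check Q = 0.003812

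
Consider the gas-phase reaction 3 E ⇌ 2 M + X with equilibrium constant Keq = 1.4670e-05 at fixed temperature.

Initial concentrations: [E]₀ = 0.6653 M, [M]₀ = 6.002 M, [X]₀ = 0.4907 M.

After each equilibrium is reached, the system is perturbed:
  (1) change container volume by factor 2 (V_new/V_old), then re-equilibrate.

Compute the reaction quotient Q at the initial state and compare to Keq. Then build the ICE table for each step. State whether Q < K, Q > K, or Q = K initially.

Q₀ = 60.03 vs Keq = 1.4670e-05 ⇒ Q>K, reverse
Step 1:
                    E           M           X
  Initial      0.6653       6.002      0.4907
  Change        1.472     -0.9814     -0.4907
  Equil         2.137       5.021  5.6828e-06
  solve Keq expr → x = -0.4907; check Q = 1.4670e-05
Then change container volume by factor 2 (V_new/V_old).
Step 2:
                    E           M           X
  Initial       1.069        2.51  2.8414e-06
  Change            0           0           0
  Equil         1.069        2.51  2.8414e-06
  solve Keq expr → x = 0; check Q = 1.4670e-05

Q₀ = 60.03; Q > K (proceeds reverse)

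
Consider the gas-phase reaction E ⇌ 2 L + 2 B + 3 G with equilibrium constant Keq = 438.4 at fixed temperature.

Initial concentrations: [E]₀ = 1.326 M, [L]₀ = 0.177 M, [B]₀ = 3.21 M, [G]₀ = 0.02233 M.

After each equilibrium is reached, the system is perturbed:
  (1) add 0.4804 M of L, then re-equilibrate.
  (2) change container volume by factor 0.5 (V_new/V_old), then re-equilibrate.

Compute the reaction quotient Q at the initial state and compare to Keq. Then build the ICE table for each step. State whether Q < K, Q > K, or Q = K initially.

Q₀ = 2.7107e-06; Q < K (proceeds forward)

Q₀ = 2.7107e-06 vs Keq = 438.4 ⇒ Q<K, forward
Step 1:
                  E         L         B         G
  init        1.326     0.177      3.21   0.02233
  Δ         -0.6357     1.271     1.271     1.907
  eq         0.6903     1.448     4.481     1.929
  solve Keq expr → x = 0.6357; check Q = 438.4
Then add 0.4804 M of L.
Step 2:
                  E         L         B         G
  init       0.6903     1.929     4.481     1.929
  Δ         0.06135   -0.1227   -0.1227    -0.184
  eq         0.7516     1.806     4.359     1.745
  solve Keq expr → x = -0.06135; check Q = 438.4
Then change container volume by factor 0.5 (V_new/V_old).
Step 3:
                  E         L         B         G
  init        1.503     3.612     8.717     3.491
  Δ          0.6651     -1.33     -1.33    -1.995
  eq          2.168     2.282     7.387     1.496
  solve Keq expr → x = -0.6651; check Q = 438.4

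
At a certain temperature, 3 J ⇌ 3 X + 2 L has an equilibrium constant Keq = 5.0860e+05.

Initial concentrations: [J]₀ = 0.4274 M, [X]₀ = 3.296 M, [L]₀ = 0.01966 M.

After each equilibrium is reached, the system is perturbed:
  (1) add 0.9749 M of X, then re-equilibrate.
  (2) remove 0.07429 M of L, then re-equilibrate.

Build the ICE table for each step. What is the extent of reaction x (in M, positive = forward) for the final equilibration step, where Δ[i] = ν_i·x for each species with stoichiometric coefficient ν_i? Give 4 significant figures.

x = 0.001465 M

Q₀ = 0.1773 vs Keq = 5.0860e+05 ⇒ Q<K, forward
Step 1:
                    J           X           L
  Initial      0.4274       3.296     0.01966
  Change       -0.407       0.407      0.2714
  Equil       0.02037       3.703       0.291
  solve Keq expr → x = 0.1357; check Q = 5.0860e+05
Then add 0.9749 M of X.
Step 2:
                    J           X           L
  Initial     0.02037       4.678       0.291
  Change     0.005133   -0.005133   -0.003422
  Equil       0.02551       4.673      0.2876
  solve Keq expr → x = -0.001711; check Q = 5.0860e+05
Then remove 0.07429 M of L.
Step 3:
                    J           X           L
  Initial     0.02551       4.673      0.2133
  Change    -0.004396    0.004396    0.002931
  Equil       0.02111       4.677      0.2162
  solve Keq expr → x = 0.001465; check Q = 5.0860e+05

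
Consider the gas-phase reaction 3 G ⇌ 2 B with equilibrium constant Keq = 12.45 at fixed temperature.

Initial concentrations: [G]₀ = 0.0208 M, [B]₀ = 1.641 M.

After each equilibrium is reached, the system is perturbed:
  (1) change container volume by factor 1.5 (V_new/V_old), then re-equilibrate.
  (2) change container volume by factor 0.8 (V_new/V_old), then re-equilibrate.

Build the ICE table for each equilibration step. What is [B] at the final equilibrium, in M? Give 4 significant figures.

Q₀ = 2.9925e+05 vs Keq = 12.45 ⇒ Q>K, reverse
Step 1:
                  G         B
  init       0.0208     1.641
  Δ          0.4959   -0.3306
  eq         0.5167      1.31
  solve Keq expr → x = -0.1653; check Q = 12.45
Then change container volume by factor 1.5 (V_new/V_old).
Step 2:
                  G         B
  init       0.3444    0.8736
  Δ         0.04148  -0.02765
  eq         0.3859     0.846
  solve Keq expr → x = -0.01383; check Q = 12.45
Then change container volume by factor 0.8 (V_new/V_old).
Step 3:
                  G         B
  init       0.4824     1.057
  Δ        -0.02912   0.01941
  eq         0.4533     1.077
  solve Keq expr → x = 0.009706; check Q = 12.45

[B]_eq = 1.077 M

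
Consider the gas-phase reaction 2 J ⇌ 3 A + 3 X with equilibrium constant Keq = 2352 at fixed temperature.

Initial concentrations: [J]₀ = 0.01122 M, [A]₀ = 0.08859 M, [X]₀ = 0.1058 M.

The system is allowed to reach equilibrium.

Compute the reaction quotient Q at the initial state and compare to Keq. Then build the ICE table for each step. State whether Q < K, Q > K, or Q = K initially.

Q₀ = 0.006541 vs Keq = 2352 ⇒ Q<K, forward
Step 1:
                  J         A         X
  Initial   0.01122   0.08859    0.1058
  Change   -0.01119   0.01678   0.01678
  Equil   3.0272e-05    0.1054    0.1226
  solve Keq expr → x = 0.005595; check Q = 2352

Q₀ = 0.006541; Q < K (proceeds forward)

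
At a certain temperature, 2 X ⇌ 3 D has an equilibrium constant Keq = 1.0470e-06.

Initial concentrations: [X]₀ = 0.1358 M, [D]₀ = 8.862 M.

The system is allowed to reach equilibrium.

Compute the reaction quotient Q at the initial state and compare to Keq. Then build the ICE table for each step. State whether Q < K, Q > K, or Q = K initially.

Q₀ = 3.7739e+04; Q > K (proceeds reverse)

Q₀ = 3.7739e+04 vs Keq = 1.0470e-06 ⇒ Q>K, reverse
Step 1:
                    X           D
  init         0.1358       8.862
  Δ             5.886      -8.828
  eq            6.021     0.03361
  solve Keq expr → x = -2.943; check Q = 1.0470e-06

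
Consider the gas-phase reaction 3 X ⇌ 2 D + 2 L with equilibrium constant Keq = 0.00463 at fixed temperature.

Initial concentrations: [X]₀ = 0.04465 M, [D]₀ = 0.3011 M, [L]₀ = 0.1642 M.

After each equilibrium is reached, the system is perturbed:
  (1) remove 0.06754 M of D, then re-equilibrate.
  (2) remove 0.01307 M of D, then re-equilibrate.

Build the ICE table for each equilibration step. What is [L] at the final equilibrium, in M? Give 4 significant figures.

Q₀ = 27.46 vs Keq = 0.00463 ⇒ Q>K, reverse
Step 1:
                    X           D           L
  I           0.04465      0.3011      0.1642
  C            0.1839     -0.1226     -0.1226
  E            0.2285      0.1785     0.04163
  solve Keq expr → x = -0.06128; check Q = 0.00463
Then remove 0.06754 M of D.
Step 2:
                    X           D           L
  I            0.2285       0.111     0.04163
  C          -0.01785      0.0119      0.0119
  E            0.2107      0.1229     0.05353
  solve Keq expr → x = 0.005951; check Q = 0.00463
Then remove 0.01307 M of D.
Step 3:
                    X           D           L
  I            0.2107      0.1098     0.05353
  C         -0.004443    0.002962    0.002962
  E            0.2062      0.1128     0.05649
  solve Keq expr → x = 0.001481; check Q = 0.00463

[L]_eq = 0.05649 M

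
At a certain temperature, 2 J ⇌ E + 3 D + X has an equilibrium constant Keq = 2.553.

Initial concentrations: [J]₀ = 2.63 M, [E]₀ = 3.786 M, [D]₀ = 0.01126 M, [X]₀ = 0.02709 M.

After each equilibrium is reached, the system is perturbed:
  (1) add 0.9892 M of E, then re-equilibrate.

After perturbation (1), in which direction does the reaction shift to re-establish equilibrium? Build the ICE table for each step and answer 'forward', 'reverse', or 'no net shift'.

Direction: reverse

Q₀ = 2.1169e-08 vs Keq = 2.553 ⇒ Q<K, forward
Step 1:
                    J           E           D           X
  Initial        2.63       3.786     0.01126     0.02709
  Change      -0.9738      0.4869       1.461      0.4869
  Equil         1.656       4.273       1.472       0.514
  solve Keq expr → x = 0.4869; check Q = 2.553
Then add 0.9892 M of E.
Step 2:
                    J           E           D           X
  Initial       1.656       5.262       1.472       0.514
  Change      0.03857    -0.01928    -0.05785    -0.01928
  Equil         1.695       5.243       1.414      0.4947
  solve Keq expr → x = -0.01928; check Q = 2.553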